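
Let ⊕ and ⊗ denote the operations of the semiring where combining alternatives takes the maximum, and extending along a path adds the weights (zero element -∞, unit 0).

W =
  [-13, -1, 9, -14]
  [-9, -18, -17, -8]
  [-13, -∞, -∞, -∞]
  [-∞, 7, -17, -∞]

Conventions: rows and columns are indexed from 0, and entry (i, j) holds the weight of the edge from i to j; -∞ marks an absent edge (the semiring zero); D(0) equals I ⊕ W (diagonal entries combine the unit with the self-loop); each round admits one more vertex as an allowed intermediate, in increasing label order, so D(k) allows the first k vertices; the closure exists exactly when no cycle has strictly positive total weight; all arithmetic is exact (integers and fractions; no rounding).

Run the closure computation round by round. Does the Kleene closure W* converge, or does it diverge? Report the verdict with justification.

D(0):
  [0, -1, 9, -14]
  [-9, 0, -17, -8]
  [-13, -∞, 0, -∞]
  [-∞, 7, -17, 0]
D(1):
  [0, -1, 9, -14]
  [-9, 0, 0, -8]
  [-13, -14, 0, -27]
  [-∞, 7, -17, 0]
D(2):
  [0, -1, 9, -9]
  [-9, 0, 0, -8]
  [-13, -14, 0, -22]
  [-2, 7, 7, 0]
D(3):
  [0, -1, 9, -9]
  [-9, 0, 0, -8]
  [-13, -14, 0, -22]
  [-2, 7, 7, 0]
D(4):
  [0, -1, 9, -9]
  [-9, 0, 0, -8]
  [-13, -14, 0, -22]
  [-2, 7, 7, 0]
Key observation: every diagonal entry stays at the unit through all rounds, so no improving cycle exists.
Answer: CONVERGES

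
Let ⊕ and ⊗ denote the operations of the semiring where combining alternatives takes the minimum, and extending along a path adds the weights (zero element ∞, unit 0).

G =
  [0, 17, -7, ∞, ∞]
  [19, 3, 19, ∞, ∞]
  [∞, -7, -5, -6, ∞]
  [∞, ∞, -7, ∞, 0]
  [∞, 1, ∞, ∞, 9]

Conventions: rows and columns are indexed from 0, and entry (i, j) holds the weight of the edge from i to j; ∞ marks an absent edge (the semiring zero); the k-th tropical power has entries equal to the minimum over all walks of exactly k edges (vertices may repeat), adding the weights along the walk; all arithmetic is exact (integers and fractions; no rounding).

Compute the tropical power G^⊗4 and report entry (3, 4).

G^⊗2:
  [0, -14, -12, -13, ∞]
  [19, 6, 12, 13, ∞]
  [12, -12, -13, -11, -6]
  [∞, -14, -12, -13, 9]
  [20, 4, 20, ∞, 18]
G^⊗3:
  [0, -19, -20, -18, -13]
  [19, 5, 6, 6, 13]
  [7, -20, -18, -19, -11]
  [5, -19, -20, -18, -13]
  [20, 7, 13, 14, 27]
G^⊗4:
  [0, -27, -25, -26, -18]
  [19, -1, -1, 0, 6]
  [-1, -25, -26, -24, -19]
  [0, -27, -25, -26, -18]
  [20, 6, 7, 7, 14]
Key observation: the optimum is the walk 3->2->2->3->4, with weight (-7) + (-5) + (-6) + 0 = -18.
Optimal value attained by: walk 3->2->2->3->4.
Answer: (G^⊗4)[3][4] = -18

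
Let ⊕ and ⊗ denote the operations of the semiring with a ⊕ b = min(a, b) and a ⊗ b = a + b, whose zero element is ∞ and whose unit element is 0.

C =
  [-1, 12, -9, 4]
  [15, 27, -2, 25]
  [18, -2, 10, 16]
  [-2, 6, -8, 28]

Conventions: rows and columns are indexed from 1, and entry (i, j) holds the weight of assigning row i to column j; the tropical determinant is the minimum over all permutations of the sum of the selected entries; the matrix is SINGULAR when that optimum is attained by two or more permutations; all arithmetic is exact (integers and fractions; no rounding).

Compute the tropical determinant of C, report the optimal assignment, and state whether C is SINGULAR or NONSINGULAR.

σ = (1, 2, 3, 4): (-1) + 27 + 10 + 28 = 64
σ = (1, 2, 4, 3): (-1) + 27 + 16 + (-8) = 34
σ = (1, 3, 2, 4): (-1) + (-2) + (-2) + 28 = 23
σ = (1, 3, 4, 2): (-1) + (-2) + 16 + 6 = 19
σ = (1, 4, 2, 3): (-1) + 25 + (-2) + (-8) = 14
σ = (1, 4, 3, 2): (-1) + 25 + 10 + 6 = 40
σ = (2, 1, 3, 4): 12 + 15 + 10 + 28 = 65
σ = (2, 1, 4, 3): 12 + 15 + 16 + (-8) = 35
σ = (2, 3, 1, 4): 12 + (-2) + 18 + 28 = 56
σ = (2, 3, 4, 1): 12 + (-2) + 16 + (-2) = 24
σ = (2, 4, 1, 3): 12 + 25 + 18 + (-8) = 47
σ = (2, 4, 3, 1): 12 + 25 + 10 + (-2) = 45
σ = (3, 1, 2, 4): (-9) + 15 + (-2) + 28 = 32
σ = (3, 1, 4, 2): (-9) + 15 + 16 + 6 = 28
σ = (3, 2, 1, 4): (-9) + 27 + 18 + 28 = 64
σ = (3, 2, 4, 1): (-9) + 27 + 16 + (-2) = 32
σ = (3, 4, 1, 2): (-9) + 25 + 18 + 6 = 40
σ = (3, 4, 2, 1): (-9) + 25 + (-2) + (-2) = 12
σ = (4, 1, 2, 3): 4 + 15 + (-2) + (-8) = 9
σ = (4, 1, 3, 2): 4 + 15 + 10 + 6 = 35
σ = (4, 2, 1, 3): 4 + 27 + 18 + (-8) = 41
σ = (4, 2, 3, 1): 4 + 27 + 10 + (-2) = 39
σ = (4, 3, 1, 2): 4 + (-2) + 18 + 6 = 26
σ = (4, 3, 2, 1): 4 + (-2) + (-2) + (-2) = -2
Optimal value attained by: σ = (4, 3, 2, 1).
Answer: det⊕(C) = -2; verdict: NONSINGULAR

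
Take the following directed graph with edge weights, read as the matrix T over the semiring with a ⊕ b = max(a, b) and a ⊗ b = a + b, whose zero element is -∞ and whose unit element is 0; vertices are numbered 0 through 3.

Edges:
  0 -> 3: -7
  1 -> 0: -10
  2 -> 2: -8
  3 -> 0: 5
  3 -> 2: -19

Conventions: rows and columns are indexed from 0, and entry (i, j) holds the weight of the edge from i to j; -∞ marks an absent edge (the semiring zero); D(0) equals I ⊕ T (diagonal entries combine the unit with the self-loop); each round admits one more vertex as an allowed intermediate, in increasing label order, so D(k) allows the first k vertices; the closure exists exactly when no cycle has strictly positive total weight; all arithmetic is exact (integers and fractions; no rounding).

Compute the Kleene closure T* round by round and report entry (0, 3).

D(0):
  [0, -∞, -∞, -7]
  [-10, 0, -∞, -∞]
  [-∞, -∞, 0, -∞]
  [5, -∞, -19, 0]
D(1):
  [0, -∞, -∞, -7]
  [-10, 0, -∞, -17]
  [-∞, -∞, 0, -∞]
  [5, -∞, -19, 0]
D(2):
  [0, -∞, -∞, -7]
  [-10, 0, -∞, -17]
  [-∞, -∞, 0, -∞]
  [5, -∞, -19, 0]
D(3):
  [0, -∞, -∞, -7]
  [-10, 0, -∞, -17]
  [-∞, -∞, 0, -∞]
  [5, -∞, -19, 0]
D(4):
  [0, -∞, -26, -7]
  [-10, 0, -36, -17]
  [-∞, -∞, 0, -∞]
  [5, -∞, -19, 0]
Answer: T*[0][3] = -7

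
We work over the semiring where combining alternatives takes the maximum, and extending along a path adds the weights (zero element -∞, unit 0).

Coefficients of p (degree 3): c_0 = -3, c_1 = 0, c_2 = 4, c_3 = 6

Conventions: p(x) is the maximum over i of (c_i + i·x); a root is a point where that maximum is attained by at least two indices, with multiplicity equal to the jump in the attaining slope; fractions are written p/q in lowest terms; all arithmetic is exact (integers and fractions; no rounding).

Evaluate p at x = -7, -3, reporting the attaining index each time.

p(-7) = max(-3+0·(-7)=-3, 0+1·(-7)=-7, 4+2·(-7)=-10, 6+3·(-7)=-15) = -3 (attained by i=0)
p(-3) = max(-3+0·(-3)=-3, 0+1·(-3)=-3, 4+2·(-3)=-2, 6+3·(-3)=-3) = -2 (attained by i=2)
Answer: p(-7) = -3; p(-3) = -2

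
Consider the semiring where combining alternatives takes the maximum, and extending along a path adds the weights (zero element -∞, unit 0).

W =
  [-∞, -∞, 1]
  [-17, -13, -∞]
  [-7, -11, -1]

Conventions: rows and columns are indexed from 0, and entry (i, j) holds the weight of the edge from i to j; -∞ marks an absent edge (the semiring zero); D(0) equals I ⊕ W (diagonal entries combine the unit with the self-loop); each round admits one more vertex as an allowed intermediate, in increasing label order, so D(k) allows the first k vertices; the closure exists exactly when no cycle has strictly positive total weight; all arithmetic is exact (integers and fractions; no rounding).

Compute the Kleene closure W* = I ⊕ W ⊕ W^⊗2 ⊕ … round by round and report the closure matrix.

D(0):
  [0, -∞, 1]
  [-17, 0, -∞]
  [-7, -11, 0]
D(1):
  [0, -∞, 1]
  [-17, 0, -16]
  [-7, -11, 0]
D(2):
  [0, -∞, 1]
  [-17, 0, -16]
  [-7, -11, 0]
D(3):
  [0, -10, 1]
  [-17, 0, -16]
  [-7, -11, 0]
Answer: W* = [[0, -10, 1], [-17, 0, -16], [-7, -11, 0]]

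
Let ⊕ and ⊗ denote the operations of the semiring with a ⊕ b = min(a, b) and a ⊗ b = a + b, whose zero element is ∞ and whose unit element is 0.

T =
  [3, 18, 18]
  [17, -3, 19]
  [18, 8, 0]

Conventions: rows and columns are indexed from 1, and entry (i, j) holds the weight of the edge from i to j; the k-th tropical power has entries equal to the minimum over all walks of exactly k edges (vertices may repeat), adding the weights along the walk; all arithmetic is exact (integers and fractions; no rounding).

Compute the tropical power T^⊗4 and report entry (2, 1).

T^⊗2:
  [6, 15, 18]
  [14, -6, 16]
  [18, 5, 0]
T^⊗3:
  [9, 12, 18]
  [11, -9, 13]
  [18, 2, 0]
T^⊗4:
  [12, 9, 18]
  [8, -12, 10]
  [18, -1, 0]
Key observation: the optimum is the walk 2->2->2->2->1, with weight (-3) + (-3) + (-3) + 17 = 8.
Optimal value attained by: walk 2->2->2->2->1.
Answer: (T^⊗4)[2][1] = 8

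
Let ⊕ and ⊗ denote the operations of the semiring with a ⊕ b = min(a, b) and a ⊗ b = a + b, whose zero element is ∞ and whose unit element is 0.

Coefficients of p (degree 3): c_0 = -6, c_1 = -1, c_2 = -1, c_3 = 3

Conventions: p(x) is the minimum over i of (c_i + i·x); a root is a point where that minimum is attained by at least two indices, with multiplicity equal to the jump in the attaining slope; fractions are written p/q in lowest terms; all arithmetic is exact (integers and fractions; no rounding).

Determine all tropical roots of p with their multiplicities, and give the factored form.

hull edge (i=0, c=-6) to (i=2, c=-1): slope 5/2, span 2
hull edge (i=2, c=-1) to (i=3, c=3): slope 4, span 1
Factored form: p(x) = 3 ⊗ (x ⊕ (-4)) ⊗ (x ⊕ (-5/2)) ⊗ (x ⊕ (-5/2))
Answer: roots = -4 (mult 1), -5/2 (mult 2)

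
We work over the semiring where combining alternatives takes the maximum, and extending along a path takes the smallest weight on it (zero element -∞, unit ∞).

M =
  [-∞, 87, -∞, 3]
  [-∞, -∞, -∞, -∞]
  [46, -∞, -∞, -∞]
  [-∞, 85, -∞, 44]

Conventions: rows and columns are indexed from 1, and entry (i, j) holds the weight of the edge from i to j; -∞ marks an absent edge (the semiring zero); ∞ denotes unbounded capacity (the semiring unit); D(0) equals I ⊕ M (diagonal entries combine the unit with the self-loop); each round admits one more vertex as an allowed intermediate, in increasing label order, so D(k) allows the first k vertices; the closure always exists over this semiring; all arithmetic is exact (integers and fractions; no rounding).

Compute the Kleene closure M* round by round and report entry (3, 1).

D(0):
  [∞, 87, -∞, 3]
  [-∞, ∞, -∞, -∞]
  [46, -∞, ∞, -∞]
  [-∞, 85, -∞, ∞]
D(1):
  [∞, 87, -∞, 3]
  [-∞, ∞, -∞, -∞]
  [46, 46, ∞, 3]
  [-∞, 85, -∞, ∞]
D(2):
  [∞, 87, -∞, 3]
  [-∞, ∞, -∞, -∞]
  [46, 46, ∞, 3]
  [-∞, 85, -∞, ∞]
D(3):
  [∞, 87, -∞, 3]
  [-∞, ∞, -∞, -∞]
  [46, 46, ∞, 3]
  [-∞, 85, -∞, ∞]
D(4):
  [∞, 87, -∞, 3]
  [-∞, ∞, -∞, -∞]
  [46, 46, ∞, 3]
  [-∞, 85, -∞, ∞]
Answer: M*[3][1] = 46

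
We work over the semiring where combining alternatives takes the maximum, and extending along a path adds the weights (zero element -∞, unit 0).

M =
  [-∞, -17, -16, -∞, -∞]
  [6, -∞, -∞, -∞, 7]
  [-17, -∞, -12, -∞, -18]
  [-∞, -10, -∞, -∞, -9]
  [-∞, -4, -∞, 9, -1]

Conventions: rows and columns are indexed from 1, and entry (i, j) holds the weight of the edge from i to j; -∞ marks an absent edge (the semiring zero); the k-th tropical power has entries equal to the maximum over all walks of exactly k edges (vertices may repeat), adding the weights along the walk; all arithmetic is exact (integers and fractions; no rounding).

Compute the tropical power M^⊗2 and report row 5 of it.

M^⊗2:
  [-11, -∞, -28, -∞, -10]
  [-∞, 3, -10, 16, 6]
  [-29, -22, -24, -9, -19]
  [-4, -13, -∞, 0, -3]
  [2, -1, -∞, 8, 3]
Answer: row 5 of M^⊗2 = [2, -1, -∞, 8, 3]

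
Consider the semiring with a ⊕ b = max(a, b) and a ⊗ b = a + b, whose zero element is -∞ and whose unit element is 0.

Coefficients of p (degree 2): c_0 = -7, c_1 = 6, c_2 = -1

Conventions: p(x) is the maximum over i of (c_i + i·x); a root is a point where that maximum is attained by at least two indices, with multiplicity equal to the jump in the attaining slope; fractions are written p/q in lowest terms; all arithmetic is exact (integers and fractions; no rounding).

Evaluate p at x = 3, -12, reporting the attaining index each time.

p(3) = max(-7+0·3=-7, 6+1·3=9, -1+2·3=5) = 9 (attained by i=1)
p(-12) = max(-7+0·(-12)=-7, 6+1·(-12)=-6, -1+2·(-12)=-25) = -6 (attained by i=1)
Answer: p(3) = 9; p(-12) = -6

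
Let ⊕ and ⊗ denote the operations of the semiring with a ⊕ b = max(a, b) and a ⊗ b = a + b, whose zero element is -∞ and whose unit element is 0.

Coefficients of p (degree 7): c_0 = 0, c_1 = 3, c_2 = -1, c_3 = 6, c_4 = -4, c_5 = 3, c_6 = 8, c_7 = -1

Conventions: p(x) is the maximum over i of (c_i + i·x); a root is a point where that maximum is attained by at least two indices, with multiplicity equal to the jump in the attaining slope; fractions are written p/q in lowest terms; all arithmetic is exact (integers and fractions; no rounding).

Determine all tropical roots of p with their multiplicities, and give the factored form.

hull edge (i=0, c=0) to (i=1, c=3): slope 3, span 1
hull edge (i=1, c=3) to (i=3, c=6): slope 3/2, span 2
hull edge (i=3, c=6) to (i=6, c=8): slope 2/3, span 3
hull edge (i=6, c=8) to (i=7, c=-1): slope -9, span 1
Factored form: p(x) = -1 ⊗ (x ⊕ (-3)) ⊗ (x ⊕ (-3/2)) ⊗ (x ⊕ (-3/2)) ⊗ (x ⊕ (-2/3)) ⊗ (x ⊕ (-2/3)) ⊗ (x ⊕ (-2/3)) ⊗ (x ⊕ 9)
Answer: roots = -3 (mult 1), -3/2 (mult 2), -2/3 (mult 3), 9 (mult 1)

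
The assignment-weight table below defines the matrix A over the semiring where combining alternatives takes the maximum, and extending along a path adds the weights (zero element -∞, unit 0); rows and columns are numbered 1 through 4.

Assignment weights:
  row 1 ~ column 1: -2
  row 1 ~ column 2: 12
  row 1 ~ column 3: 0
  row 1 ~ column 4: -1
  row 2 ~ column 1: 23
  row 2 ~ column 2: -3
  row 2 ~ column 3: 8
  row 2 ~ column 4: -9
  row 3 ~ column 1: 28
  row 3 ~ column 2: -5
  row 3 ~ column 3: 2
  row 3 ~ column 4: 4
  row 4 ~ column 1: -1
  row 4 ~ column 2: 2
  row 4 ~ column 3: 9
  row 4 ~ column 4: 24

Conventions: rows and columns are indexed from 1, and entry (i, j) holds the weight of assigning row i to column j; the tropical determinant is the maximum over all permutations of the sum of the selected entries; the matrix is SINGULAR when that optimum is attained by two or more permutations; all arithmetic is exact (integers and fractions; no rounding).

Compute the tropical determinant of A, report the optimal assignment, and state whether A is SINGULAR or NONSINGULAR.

σ = (1, 2, 3, 4): (-2) + (-3) + 2 + 24 = 21
σ = (1, 2, 4, 3): (-2) + (-3) + 4 + 9 = 8
σ = (1, 3, 2, 4): (-2) + 8 + (-5) + 24 = 25
σ = (1, 3, 4, 2): (-2) + 8 + 4 + 2 = 12
σ = (1, 4, 2, 3): (-2) + (-9) + (-5) + 9 = -7
σ = (1, 4, 3, 2): (-2) + (-9) + 2 + 2 = -7
σ = (2, 1, 3, 4): 12 + 23 + 2 + 24 = 61
σ = (2, 1, 4, 3): 12 + 23 + 4 + 9 = 48
σ = (2, 3, 1, 4): 12 + 8 + 28 + 24 = 72
σ = (2, 3, 4, 1): 12 + 8 + 4 + (-1) = 23
σ = (2, 4, 1, 3): 12 + (-9) + 28 + 9 = 40
σ = (2, 4, 3, 1): 12 + (-9) + 2 + (-1) = 4
σ = (3, 1, 2, 4): 0 + 23 + (-5) + 24 = 42
σ = (3, 1, 4, 2): 0 + 23 + 4 + 2 = 29
σ = (3, 2, 1, 4): 0 + (-3) + 28 + 24 = 49
σ = (3, 2, 4, 1): 0 + (-3) + 4 + (-1) = 0
σ = (3, 4, 1, 2): 0 + (-9) + 28 + 2 = 21
σ = (3, 4, 2, 1): 0 + (-9) + (-5) + (-1) = -15
σ = (4, 1, 2, 3): (-1) + 23 + (-5) + 9 = 26
σ = (4, 1, 3, 2): (-1) + 23 + 2 + 2 = 26
σ = (4, 2, 1, 3): (-1) + (-3) + 28 + 9 = 33
σ = (4, 2, 3, 1): (-1) + (-3) + 2 + (-1) = -3
σ = (4, 3, 1, 2): (-1) + 8 + 28 + 2 = 37
σ = (4, 3, 2, 1): (-1) + 8 + (-5) + (-1) = 1
Optimal value attained by: σ = (2, 3, 1, 4).
Answer: det⊕(A) = 72; verdict: NONSINGULAR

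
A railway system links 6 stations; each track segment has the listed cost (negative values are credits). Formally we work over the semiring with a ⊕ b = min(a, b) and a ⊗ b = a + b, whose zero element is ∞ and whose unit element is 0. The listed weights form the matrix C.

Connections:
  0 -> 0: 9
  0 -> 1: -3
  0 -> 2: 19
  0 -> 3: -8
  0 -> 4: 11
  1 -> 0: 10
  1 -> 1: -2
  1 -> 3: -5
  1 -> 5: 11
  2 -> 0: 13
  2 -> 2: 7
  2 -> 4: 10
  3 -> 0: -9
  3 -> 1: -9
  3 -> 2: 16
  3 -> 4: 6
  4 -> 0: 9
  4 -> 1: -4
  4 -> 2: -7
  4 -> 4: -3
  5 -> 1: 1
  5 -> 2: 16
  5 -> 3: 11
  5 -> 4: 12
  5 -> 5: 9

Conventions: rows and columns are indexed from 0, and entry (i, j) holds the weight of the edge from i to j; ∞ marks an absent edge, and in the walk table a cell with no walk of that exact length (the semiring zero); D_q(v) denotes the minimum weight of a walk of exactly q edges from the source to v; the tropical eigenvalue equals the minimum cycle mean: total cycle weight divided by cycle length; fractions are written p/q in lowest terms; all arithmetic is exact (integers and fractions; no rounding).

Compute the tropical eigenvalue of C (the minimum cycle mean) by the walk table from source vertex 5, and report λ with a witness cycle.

q=0: [∞, ∞, ∞, ∞, ∞, 0]
q=1: [∞, 1, 16, 11, 12, 9]
q=2: [2, -1, 5, -4, 9, 12]
q=3: [-13, -13, 2, -6, 2, 10]
q=4: [-15, -16, -5, -21, -2, -2]
q=5: [-30, -30, -9, -23, -15, -5]
q=6: [-32, -33, -22, -38, -19, -19]
Optimal cycle mean attained by: cycle 0->3->0, total (-8) + (-9), length 2.
Answer: λ = -17/2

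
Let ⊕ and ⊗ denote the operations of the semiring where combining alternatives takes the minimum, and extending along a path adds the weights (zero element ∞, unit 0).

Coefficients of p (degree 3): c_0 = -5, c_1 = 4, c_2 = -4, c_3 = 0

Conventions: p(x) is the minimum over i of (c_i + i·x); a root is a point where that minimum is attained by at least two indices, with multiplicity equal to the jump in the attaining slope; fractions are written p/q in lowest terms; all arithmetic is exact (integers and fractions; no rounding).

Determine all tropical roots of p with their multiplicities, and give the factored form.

hull edge (i=0, c=-5) to (i=2, c=-4): slope 1/2, span 2
hull edge (i=2, c=-4) to (i=3, c=0): slope 4, span 1
Factored form: p(x) = 0 ⊗ (x ⊕ (-4)) ⊗ (x ⊕ (-1/2)) ⊗ (x ⊕ (-1/2))
Answer: roots = -4 (mult 1), -1/2 (mult 2)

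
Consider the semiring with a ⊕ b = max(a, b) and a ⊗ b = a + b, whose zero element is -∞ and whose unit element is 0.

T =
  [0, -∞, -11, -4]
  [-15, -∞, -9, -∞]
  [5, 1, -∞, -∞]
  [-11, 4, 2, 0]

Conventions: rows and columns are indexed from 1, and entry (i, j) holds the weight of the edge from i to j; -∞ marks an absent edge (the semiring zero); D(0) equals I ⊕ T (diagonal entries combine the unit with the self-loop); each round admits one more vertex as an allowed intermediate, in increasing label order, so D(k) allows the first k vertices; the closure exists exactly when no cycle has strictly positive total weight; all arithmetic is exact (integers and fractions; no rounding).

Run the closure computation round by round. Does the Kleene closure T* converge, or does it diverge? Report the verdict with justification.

D(0):
  [0, -∞, -11, -4]
  [-15, 0, -9, -∞]
  [5, 1, 0, -∞]
  [-11, 4, 2, 0]
D(1):
  [0, -∞, -11, -4]
  [-15, 0, -9, -19]
  [5, 1, 0, 1]
  [-11, 4, 2, 0]
D(2):
  [0, -∞, -11, -4]
  [-15, 0, -9, -19]
  [5, 1, 0, 1]
  [-11, 4, 2, 0]
Detection: at round 3, diagonal entry (4, 4) turns strictly positive.
Key observation: the cycle 4->3->1->4 has total weight 2 + 5 + (-4), which is strictly positive.
Answer: DIVERGES — positive cycle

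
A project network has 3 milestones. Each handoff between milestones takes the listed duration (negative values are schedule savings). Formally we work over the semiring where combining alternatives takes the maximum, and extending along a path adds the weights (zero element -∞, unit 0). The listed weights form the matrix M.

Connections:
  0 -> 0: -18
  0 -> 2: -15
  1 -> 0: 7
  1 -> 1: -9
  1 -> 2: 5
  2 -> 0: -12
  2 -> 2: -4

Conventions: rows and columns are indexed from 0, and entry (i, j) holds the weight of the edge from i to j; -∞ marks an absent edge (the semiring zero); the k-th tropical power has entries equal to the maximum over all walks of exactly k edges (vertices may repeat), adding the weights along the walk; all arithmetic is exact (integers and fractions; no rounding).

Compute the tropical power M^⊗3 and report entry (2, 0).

M^⊗2:
  [-27, -∞, -19]
  [-2, -18, 1]
  [-16, -∞, -8]
M^⊗3:
  [-31, -∞, -23]
  [-11, -27, -3]
  [-20, -∞, -12]
Key observation: the optimum is the walk 2->2->2->0, with weight (-4) + (-4) + (-12) = -20.
Optimal value attained by: walk 2->2->2->0.
Answer: (M^⊗3)[2][0] = -20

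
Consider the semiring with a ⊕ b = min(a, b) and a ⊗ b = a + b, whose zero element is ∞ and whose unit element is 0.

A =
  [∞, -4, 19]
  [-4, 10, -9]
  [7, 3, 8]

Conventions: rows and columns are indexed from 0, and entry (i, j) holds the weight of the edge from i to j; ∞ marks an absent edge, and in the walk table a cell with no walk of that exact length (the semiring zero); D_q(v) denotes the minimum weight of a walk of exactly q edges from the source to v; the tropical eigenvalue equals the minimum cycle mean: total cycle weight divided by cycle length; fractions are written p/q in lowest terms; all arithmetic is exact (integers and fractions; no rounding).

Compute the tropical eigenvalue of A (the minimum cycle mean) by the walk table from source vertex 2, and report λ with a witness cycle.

q=0: [∞, ∞, 0]
q=1: [7, 3, 8]
q=2: [-1, 3, -6]
q=3: [-1, -5, -6]
Optimal cycle mean attained by: cycle 0->1->0, total (-4) + (-4), length 2.
Answer: λ = -4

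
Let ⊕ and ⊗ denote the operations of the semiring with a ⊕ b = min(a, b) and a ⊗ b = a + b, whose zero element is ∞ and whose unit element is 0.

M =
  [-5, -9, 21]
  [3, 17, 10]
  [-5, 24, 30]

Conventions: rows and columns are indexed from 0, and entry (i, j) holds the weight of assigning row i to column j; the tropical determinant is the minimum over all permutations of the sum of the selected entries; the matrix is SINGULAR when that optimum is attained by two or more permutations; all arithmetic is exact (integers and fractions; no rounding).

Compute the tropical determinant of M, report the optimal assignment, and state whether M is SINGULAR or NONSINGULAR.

σ = (0, 1, 2): (-5) + 17 + 30 = 42
σ = (0, 2, 1): (-5) + 10 + 24 = 29
σ = (1, 0, 2): (-9) + 3 + 30 = 24
σ = (1, 2, 0): (-9) + 10 + (-5) = -4
σ = (2, 0, 1): 21 + 3 + 24 = 48
σ = (2, 1, 0): 21 + 17 + (-5) = 33
Optimal value attained by: σ = (1, 2, 0).
Answer: det⊕(M) = -4; verdict: NONSINGULAR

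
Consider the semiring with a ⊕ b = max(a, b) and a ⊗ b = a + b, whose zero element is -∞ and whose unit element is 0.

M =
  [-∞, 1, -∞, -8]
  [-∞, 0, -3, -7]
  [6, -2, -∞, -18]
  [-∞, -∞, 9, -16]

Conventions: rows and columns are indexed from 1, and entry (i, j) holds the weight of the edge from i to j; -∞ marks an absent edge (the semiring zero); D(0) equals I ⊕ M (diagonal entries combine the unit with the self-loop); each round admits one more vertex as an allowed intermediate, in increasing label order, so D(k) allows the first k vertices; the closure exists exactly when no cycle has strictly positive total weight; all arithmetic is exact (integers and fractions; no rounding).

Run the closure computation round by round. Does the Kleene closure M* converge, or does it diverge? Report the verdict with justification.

D(0):
  [0, 1, -∞, -8]
  [-∞, 0, -3, -7]
  [6, -2, 0, -18]
  [-∞, -∞, 9, 0]
D(1):
  [0, 1, -∞, -8]
  [-∞, 0, -3, -7]
  [6, 7, 0, -2]
  [-∞, -∞, 9, 0]
Detection: at round 2, diagonal entry (3, 3) turns strictly positive.
Key observation: the cycle 3->1->2->3 has total weight 6 + 1 + (-3), which is strictly positive.
Answer: DIVERGES — positive cycle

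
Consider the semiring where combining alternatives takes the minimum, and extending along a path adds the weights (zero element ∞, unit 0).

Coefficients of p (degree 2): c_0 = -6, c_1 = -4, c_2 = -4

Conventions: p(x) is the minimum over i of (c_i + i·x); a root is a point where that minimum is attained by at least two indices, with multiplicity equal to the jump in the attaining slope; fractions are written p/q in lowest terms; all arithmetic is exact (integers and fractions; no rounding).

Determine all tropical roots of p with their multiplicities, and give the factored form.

hull edge (i=0, c=-6) to (i=2, c=-4): slope 1, span 2
Factored form: p(x) = -4 ⊗ (x ⊕ (-1)) ⊗ (x ⊕ (-1))
Answer: roots = -1 (mult 2)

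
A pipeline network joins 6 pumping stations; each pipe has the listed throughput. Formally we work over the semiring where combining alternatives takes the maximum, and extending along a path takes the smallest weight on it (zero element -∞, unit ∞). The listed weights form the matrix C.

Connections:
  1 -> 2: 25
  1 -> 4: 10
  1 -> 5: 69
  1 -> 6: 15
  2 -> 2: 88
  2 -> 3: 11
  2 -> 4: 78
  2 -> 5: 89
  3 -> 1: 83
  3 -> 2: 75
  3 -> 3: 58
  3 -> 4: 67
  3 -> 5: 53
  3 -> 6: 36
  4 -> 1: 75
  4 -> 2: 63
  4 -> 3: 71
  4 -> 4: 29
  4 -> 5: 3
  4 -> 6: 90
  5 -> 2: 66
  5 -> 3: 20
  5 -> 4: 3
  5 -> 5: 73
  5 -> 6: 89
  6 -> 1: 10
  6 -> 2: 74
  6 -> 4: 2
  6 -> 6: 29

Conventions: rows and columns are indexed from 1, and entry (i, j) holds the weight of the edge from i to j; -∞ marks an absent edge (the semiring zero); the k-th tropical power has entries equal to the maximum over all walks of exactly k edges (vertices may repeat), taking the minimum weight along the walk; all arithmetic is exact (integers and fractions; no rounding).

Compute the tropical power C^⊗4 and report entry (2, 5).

C^⊗2:
  [10, 66, 20, 25, 69, 69]
  [75, 88, 71, 78, 88, 89]
  [67, 75, 67, 75, 75, 67]
  [71, 74, 58, 67, 69, 36]
  [20, 74, 20, 66, 73, 73]
  [10, 74, 11, 74, 74, 29]
C^⊗3:
  [25, 69, 25, 66, 69, 69]
  [75, 88, 71, 78, 88, 88]
  [75, 75, 71, 75, 75, 75]
  [67, 74, 67, 74, 74, 69]
  [66, 74, 66, 74, 74, 73]
  [74, 74, 71, 74, 74, 74]
C^⊗4:
  [66, 69, 66, 69, 69, 69]
  [75, 88, 71, 78, 88, 88]
  [75, 75, 71, 75, 75, 75]
  [74, 74, 71, 74, 74, 74]
  [74, 74, 71, 74, 74, 74]
  [74, 74, 71, 74, 74, 74]
Key observation: the optimum is the walk 2->2->2->2->5, with weight 88 min 88 min 88 min 89 = 88.
Optimal value attained by: walk 2->2->2->2->5.
Answer: (C^⊗4)[2][5] = 88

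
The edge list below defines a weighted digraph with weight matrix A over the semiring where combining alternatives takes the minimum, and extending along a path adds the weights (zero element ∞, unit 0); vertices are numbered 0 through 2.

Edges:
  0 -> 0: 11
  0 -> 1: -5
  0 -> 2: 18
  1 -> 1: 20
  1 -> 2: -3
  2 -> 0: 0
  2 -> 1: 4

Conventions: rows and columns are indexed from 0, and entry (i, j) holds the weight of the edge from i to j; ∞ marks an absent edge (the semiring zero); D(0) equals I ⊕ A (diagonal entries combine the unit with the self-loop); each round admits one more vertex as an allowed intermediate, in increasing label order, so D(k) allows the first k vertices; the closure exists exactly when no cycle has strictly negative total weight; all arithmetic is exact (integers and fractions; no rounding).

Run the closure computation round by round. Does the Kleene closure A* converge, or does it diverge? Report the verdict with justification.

D(0):
  [0, -5, 18]
  [∞, 0, -3]
  [0, 4, 0]
D(1):
  [0, -5, 18]
  [∞, 0, -3]
  [0, -5, 0]
Detection: at round 2, diagonal entry (2, 2) turns strictly negative.
Key observation: the cycle 2->0->1->2 has total weight 0 + (-5) + (-3), which is strictly negative.
Answer: DIVERGES — negative cycle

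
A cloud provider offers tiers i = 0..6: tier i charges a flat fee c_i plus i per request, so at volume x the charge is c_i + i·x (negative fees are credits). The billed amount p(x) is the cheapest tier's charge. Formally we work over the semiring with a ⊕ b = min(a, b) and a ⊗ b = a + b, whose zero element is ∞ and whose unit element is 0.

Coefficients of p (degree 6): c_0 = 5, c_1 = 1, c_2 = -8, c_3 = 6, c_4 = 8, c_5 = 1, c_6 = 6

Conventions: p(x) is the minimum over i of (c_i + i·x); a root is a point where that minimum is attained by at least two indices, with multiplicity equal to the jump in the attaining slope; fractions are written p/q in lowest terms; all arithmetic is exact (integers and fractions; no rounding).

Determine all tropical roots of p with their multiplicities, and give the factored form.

hull edge (i=0, c=5) to (i=2, c=-8): slope -13/2, span 2
hull edge (i=2, c=-8) to (i=5, c=1): slope 3, span 3
hull edge (i=5, c=1) to (i=6, c=6): slope 5, span 1
Factored form: p(x) = 6 ⊗ (x ⊕ (-5)) ⊗ (x ⊕ (-3)) ⊗ (x ⊕ (-3)) ⊗ (x ⊕ (-3)) ⊗ (x ⊕ 13/2) ⊗ (x ⊕ 13/2)
Answer: roots = -5 (mult 1), -3 (mult 3), 13/2 (mult 2)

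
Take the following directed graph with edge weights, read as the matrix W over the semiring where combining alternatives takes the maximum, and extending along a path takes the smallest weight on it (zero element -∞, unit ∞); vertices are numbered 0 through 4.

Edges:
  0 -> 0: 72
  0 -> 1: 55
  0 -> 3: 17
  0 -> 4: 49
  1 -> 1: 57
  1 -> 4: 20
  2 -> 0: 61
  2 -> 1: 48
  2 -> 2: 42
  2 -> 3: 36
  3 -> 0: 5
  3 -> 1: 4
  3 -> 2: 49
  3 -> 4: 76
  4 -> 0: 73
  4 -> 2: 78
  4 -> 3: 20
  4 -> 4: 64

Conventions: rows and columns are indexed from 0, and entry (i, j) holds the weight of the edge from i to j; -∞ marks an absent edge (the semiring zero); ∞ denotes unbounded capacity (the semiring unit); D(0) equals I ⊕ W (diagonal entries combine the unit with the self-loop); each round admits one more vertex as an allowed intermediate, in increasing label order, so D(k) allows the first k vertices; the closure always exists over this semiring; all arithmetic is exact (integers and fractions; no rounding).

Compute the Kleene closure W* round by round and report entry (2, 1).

D(0):
  [∞, 55, -∞, 17, 49]
  [-∞, ∞, -∞, -∞, 20]
  [61, 48, ∞, 36, -∞]
  [5, 4, 49, ∞, 76]
  [73, -∞, 78, 20, ∞]
D(1):
  [∞, 55, -∞, 17, 49]
  [-∞, ∞, -∞, -∞, 20]
  [61, 55, ∞, 36, 49]
  [5, 5, 49, ∞, 76]
  [73, 55, 78, 20, ∞]
D(2):
  [∞, 55, -∞, 17, 49]
  [-∞, ∞, -∞, -∞, 20]
  [61, 55, ∞, 36, 49]
  [5, 5, 49, ∞, 76]
  [73, 55, 78, 20, ∞]
D(3):
  [∞, 55, -∞, 17, 49]
  [-∞, ∞, -∞, -∞, 20]
  [61, 55, ∞, 36, 49]
  [49, 49, 49, ∞, 76]
  [73, 55, 78, 36, ∞]
D(4):
  [∞, 55, 17, 17, 49]
  [-∞, ∞, -∞, -∞, 20]
  [61, 55, ∞, 36, 49]
  [49, 49, 49, ∞, 76]
  [73, 55, 78, 36, ∞]
D(5):
  [∞, 55, 49, 36, 49]
  [20, ∞, 20, 20, 20]
  [61, 55, ∞, 36, 49]
  [73, 55, 76, ∞, 76]
  [73, 55, 78, 36, ∞]
Answer: W*[2][1] = 55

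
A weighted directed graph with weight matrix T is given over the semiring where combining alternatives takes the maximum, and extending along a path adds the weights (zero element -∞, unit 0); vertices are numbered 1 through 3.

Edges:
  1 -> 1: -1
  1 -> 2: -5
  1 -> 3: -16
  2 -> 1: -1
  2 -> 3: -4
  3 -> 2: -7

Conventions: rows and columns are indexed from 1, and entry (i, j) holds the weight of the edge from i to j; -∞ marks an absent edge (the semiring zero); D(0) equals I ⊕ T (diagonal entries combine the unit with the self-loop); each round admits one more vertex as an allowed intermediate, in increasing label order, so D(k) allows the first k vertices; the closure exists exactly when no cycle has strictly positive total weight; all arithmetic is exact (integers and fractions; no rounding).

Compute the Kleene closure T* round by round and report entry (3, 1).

D(0):
  [0, -5, -16]
  [-1, 0, -4]
  [-∞, -7, 0]
D(1):
  [0, -5, -16]
  [-1, 0, -4]
  [-∞, -7, 0]
D(2):
  [0, -5, -9]
  [-1, 0, -4]
  [-8, -7, 0]
D(3):
  [0, -5, -9]
  [-1, 0, -4]
  [-8, -7, 0]
Answer: T*[3][1] = -8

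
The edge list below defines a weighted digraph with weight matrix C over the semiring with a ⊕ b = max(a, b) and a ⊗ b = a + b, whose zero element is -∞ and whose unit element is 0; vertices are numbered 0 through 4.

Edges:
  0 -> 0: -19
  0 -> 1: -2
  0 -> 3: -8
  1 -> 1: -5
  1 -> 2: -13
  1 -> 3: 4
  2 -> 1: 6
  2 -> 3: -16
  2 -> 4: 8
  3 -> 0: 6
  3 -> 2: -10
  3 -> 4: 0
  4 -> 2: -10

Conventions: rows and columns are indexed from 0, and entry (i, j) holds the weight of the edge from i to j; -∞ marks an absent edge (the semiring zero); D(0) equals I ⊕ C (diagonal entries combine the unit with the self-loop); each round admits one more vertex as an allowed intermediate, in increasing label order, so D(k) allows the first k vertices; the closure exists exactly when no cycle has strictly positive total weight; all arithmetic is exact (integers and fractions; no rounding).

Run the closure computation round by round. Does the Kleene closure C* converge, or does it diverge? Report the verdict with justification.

D(0):
  [0, -2, -∞, -8, -∞]
  [-∞, 0, -13, 4, -∞]
  [-∞, 6, 0, -16, 8]
  [6, -∞, -10, 0, 0]
  [-∞, -∞, -10, -∞, 0]
D(1):
  [0, -2, -∞, -8, -∞]
  [-∞, 0, -13, 4, -∞]
  [-∞, 6, 0, -16, 8]
  [6, 4, -10, 0, 0]
  [-∞, -∞, -10, -∞, 0]
Detection: at round 2, diagonal entry (3, 3) turns strictly positive.
Key observation: the cycle 3->0->1->3 has total weight 6 + (-2) + 4, which is strictly positive.
Answer: DIVERGES — positive cycle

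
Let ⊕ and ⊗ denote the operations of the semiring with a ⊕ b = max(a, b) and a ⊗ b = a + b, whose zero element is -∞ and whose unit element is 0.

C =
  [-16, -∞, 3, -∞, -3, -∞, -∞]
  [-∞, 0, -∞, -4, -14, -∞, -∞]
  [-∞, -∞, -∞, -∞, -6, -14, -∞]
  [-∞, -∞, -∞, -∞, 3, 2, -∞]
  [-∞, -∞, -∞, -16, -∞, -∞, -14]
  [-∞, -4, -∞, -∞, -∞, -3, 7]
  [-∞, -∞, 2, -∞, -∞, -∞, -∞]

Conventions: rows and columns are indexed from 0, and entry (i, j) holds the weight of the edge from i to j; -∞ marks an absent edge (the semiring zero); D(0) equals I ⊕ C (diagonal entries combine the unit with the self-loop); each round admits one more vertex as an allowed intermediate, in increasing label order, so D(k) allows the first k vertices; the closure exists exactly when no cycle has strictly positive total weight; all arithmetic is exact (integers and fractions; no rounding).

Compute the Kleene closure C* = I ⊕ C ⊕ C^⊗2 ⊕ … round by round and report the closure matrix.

D(0):
  [0, -∞, 3, -∞, -3, -∞, -∞]
  [-∞, 0, -∞, -4, -14, -∞, -∞]
  [-∞, -∞, 0, -∞, -6, -14, -∞]
  [-∞, -∞, -∞, 0, 3, 2, -∞]
  [-∞, -∞, -∞, -16, 0, -∞, -14]
  [-∞, -4, -∞, -∞, -∞, 0, 7]
  [-∞, -∞, 2, -∞, -∞, -∞, 0]
D(1):
  [0, -∞, 3, -∞, -3, -∞, -∞]
  [-∞, 0, -∞, -4, -14, -∞, -∞]
  [-∞, -∞, 0, -∞, -6, -14, -∞]
  [-∞, -∞, -∞, 0, 3, 2, -∞]
  [-∞, -∞, -∞, -16, 0, -∞, -14]
  [-∞, -4, -∞, -∞, -∞, 0, 7]
  [-∞, -∞, 2, -∞, -∞, -∞, 0]
D(2):
  [0, -∞, 3, -∞, -3, -∞, -∞]
  [-∞, 0, -∞, -4, -14, -∞, -∞]
  [-∞, -∞, 0, -∞, -6, -14, -∞]
  [-∞, -∞, -∞, 0, 3, 2, -∞]
  [-∞, -∞, -∞, -16, 0, -∞, -14]
  [-∞, -4, -∞, -8, -18, 0, 7]
  [-∞, -∞, 2, -∞, -∞, -∞, 0]
D(3):
  [0, -∞, 3, -∞, -3, -11, -∞]
  [-∞, 0, -∞, -4, -14, -∞, -∞]
  [-∞, -∞, 0, -∞, -6, -14, -∞]
  [-∞, -∞, -∞, 0, 3, 2, -∞]
  [-∞, -∞, -∞, -16, 0, -∞, -14]
  [-∞, -4, -∞, -8, -18, 0, 7]
  [-∞, -∞, 2, -∞, -4, -12, 0]
D(4):
  [0, -∞, 3, -∞, -3, -11, -∞]
  [-∞, 0, -∞, -4, -1, -2, -∞]
  [-∞, -∞, 0, -∞, -6, -14, -∞]
  [-∞, -∞, -∞, 0, 3, 2, -∞]
  [-∞, -∞, -∞, -16, 0, -14, -14]
  [-∞, -4, -∞, -8, -5, 0, 7]
  [-∞, -∞, 2, -∞, -4, -12, 0]
D(5):
  [0, -∞, 3, -19, -3, -11, -17]
  [-∞, 0, -∞, -4, -1, -2, -15]
  [-∞, -∞, 0, -22, -6, -14, -20]
  [-∞, -∞, -∞, 0, 3, 2, -11]
  [-∞, -∞, -∞, -16, 0, -14, -14]
  [-∞, -4, -∞, -8, -5, 0, 7]
  [-∞, -∞, 2, -20, -4, -12, 0]
D(6):
  [0, -15, 3, -19, -3, -11, -4]
  [-∞, 0, -∞, -4, -1, -2, 5]
  [-∞, -18, 0, -22, -6, -14, -7]
  [-∞, -2, -∞, 0, 3, 2, 9]
  [-∞, -18, -∞, -16, 0, -14, -7]
  [-∞, -4, -∞, -8, -5, 0, 7]
  [-∞, -16, 2, -20, -4, -12, 0]
D(7):
  [0, -15, 3, -19, -3, -11, -4]
  [-∞, 0, 7, -4, 1, -2, 5]
  [-∞, -18, 0, -22, -6, -14, -7]
  [-∞, -2, 11, 0, 5, 2, 9]
  [-∞, -18, -5, -16, 0, -14, -7]
  [-∞, -4, 9, -8, 3, 0, 7]
  [-∞, -16, 2, -20, -4, -12, 0]
Answer: C* = [[0, -15, 3, -19, -3, -11, -4], [-∞, 0, 7, -4, 1, -2, 5], [-∞, -18, 0, -22, -6, -14, -7], [-∞, -2, 11, 0, 5, 2, 9], [-∞, -18, -5, -16, 0, -14, -7], [-∞, -4, 9, -8, 3, 0, 7], [-∞, -16, 2, -20, -4, -12, 0]]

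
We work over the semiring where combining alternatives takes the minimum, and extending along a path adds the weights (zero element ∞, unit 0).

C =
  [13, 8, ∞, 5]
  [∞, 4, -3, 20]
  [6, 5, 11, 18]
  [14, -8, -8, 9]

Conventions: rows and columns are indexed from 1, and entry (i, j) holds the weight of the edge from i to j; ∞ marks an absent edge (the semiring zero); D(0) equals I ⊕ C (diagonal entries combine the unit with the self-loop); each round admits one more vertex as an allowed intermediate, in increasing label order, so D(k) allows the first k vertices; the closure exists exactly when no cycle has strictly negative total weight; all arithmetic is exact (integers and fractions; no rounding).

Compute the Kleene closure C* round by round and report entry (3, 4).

D(0):
  [0, 8, ∞, 5]
  [∞, 0, -3, 20]
  [6, 5, 0, 18]
  [14, -8, -8, 0]
D(1):
  [0, 8, ∞, 5]
  [∞, 0, -3, 20]
  [6, 5, 0, 11]
  [14, -8, -8, 0]
D(2):
  [0, 8, 5, 5]
  [∞, 0, -3, 20]
  [6, 5, 0, 11]
  [14, -8, -11, 0]
D(3):
  [0, 8, 5, 5]
  [3, 0, -3, 8]
  [6, 5, 0, 11]
  [-5, -8, -11, 0]
D(4):
  [0, -3, -6, 5]
  [3, 0, -3, 8]
  [6, 3, 0, 11]
  [-5, -8, -11, 0]
Answer: C*[3][4] = 11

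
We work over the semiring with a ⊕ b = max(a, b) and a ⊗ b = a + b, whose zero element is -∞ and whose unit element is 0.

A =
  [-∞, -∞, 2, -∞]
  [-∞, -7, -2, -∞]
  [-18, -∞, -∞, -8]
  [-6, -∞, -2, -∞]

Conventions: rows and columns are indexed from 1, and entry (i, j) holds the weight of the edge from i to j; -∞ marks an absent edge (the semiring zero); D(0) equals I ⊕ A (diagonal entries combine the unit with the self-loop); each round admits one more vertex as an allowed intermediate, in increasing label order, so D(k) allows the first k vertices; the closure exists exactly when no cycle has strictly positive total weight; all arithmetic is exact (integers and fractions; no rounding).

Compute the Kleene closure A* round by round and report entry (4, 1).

D(0):
  [0, -∞, 2, -∞]
  [-∞, 0, -2, -∞]
  [-18, -∞, 0, -8]
  [-6, -∞, -2, 0]
D(1):
  [0, -∞, 2, -∞]
  [-∞, 0, -2, -∞]
  [-18, -∞, 0, -8]
  [-6, -∞, -2, 0]
D(2):
  [0, -∞, 2, -∞]
  [-∞, 0, -2, -∞]
  [-18, -∞, 0, -8]
  [-6, -∞, -2, 0]
D(3):
  [0, -∞, 2, -6]
  [-20, 0, -2, -10]
  [-18, -∞, 0, -8]
  [-6, -∞, -2, 0]
D(4):
  [0, -∞, 2, -6]
  [-16, 0, -2, -10]
  [-14, -∞, 0, -8]
  [-6, -∞, -2, 0]
Answer: A*[4][1] = -6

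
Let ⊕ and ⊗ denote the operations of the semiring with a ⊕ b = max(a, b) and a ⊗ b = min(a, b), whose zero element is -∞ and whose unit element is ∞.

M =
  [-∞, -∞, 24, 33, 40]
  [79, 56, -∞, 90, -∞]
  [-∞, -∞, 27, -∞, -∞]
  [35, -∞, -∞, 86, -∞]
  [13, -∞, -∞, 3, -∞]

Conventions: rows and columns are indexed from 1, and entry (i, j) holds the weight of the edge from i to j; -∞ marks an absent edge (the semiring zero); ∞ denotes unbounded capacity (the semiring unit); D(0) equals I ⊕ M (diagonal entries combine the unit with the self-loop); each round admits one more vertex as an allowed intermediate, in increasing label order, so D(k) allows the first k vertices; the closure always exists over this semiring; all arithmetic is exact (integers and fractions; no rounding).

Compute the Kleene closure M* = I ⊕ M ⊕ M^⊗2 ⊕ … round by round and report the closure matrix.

D(0):
  [∞, -∞, 24, 33, 40]
  [79, ∞, -∞, 90, -∞]
  [-∞, -∞, ∞, -∞, -∞]
  [35, -∞, -∞, ∞, -∞]
  [13, -∞, -∞, 3, ∞]
D(1):
  [∞, -∞, 24, 33, 40]
  [79, ∞, 24, 90, 40]
  [-∞, -∞, ∞, -∞, -∞]
  [35, -∞, 24, ∞, 35]
  [13, -∞, 13, 13, ∞]
D(2):
  [∞, -∞, 24, 33, 40]
  [79, ∞, 24, 90, 40]
  [-∞, -∞, ∞, -∞, -∞]
  [35, -∞, 24, ∞, 35]
  [13, -∞, 13, 13, ∞]
D(3):
  [∞, -∞, 24, 33, 40]
  [79, ∞, 24, 90, 40]
  [-∞, -∞, ∞, -∞, -∞]
  [35, -∞, 24, ∞, 35]
  [13, -∞, 13, 13, ∞]
D(4):
  [∞, -∞, 24, 33, 40]
  [79, ∞, 24, 90, 40]
  [-∞, -∞, ∞, -∞, -∞]
  [35, -∞, 24, ∞, 35]
  [13, -∞, 13, 13, ∞]
D(5):
  [∞, -∞, 24, 33, 40]
  [79, ∞, 24, 90, 40]
  [-∞, -∞, ∞, -∞, -∞]
  [35, -∞, 24, ∞, 35]
  [13, -∞, 13, 13, ∞]
Answer: M* = [[∞, -∞, 24, 33, 40], [79, ∞, 24, 90, 40], [-∞, -∞, ∞, -∞, -∞], [35, -∞, 24, ∞, 35], [13, -∞, 13, 13, ∞]]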